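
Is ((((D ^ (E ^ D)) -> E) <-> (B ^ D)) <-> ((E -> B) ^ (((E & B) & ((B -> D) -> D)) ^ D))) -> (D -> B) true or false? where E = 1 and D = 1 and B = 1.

1

E ^ D = 1 ^ 1 = 0
D ^ (E ^ D) = 1 ^ 0 = 1
(D ^ (E ^ D)) -> E = 1 -> 1 = 1
B ^ D = 1 ^ 1 = 0
((D ^ (E ^ D)) -> E) <-> (B ^ D) = 1 <-> 0 = 0
E -> B = 1 -> 1 = 1
E & B = 1 & 1 = 1
B -> D = 1 -> 1 = 1
(B -> D) -> D = 1 -> 1 = 1
(E & B) & ((B -> D) -> D) = 1 & 1 = 1
((E & B) & ((B -> D) -> D)) ^ D = 1 ^ 1 = 0
(E -> B) ^ (((E & B) & ((B -> D) -> D)) ^ D) = 1 ^ 0 = 1
(((D ^ (E ^ D)) -> E) <-> (B ^ D)) <-> ((E -> B) ^ (((E & B) & ((B -> D) -> D)) ^ D)) = 0 <-> 1 = 0
D -> B = 1 -> 1 = 1
((((D ^ (E ^ D)) -> E) <-> (B ^ D)) <-> ((E -> B) ^ (((E & B) & ((B -> D) -> D)) ^ D))) -> (D -> B) = 0 -> 1 = 1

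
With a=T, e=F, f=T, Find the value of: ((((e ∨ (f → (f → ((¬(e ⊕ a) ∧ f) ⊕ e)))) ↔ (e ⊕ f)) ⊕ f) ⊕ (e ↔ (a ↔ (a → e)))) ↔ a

F

Substituting a=T, e=F, f=T:
e ⊕ a = F ⊕ T = T
¬(e ⊕ a) = ¬T = F
¬(e ⊕ a) ∧ f = F ∧ T = F
(¬(e ⊕ a) ∧ f) ⊕ e = F ⊕ F = F
f → ((¬(e ⊕ a) ∧ f) ⊕ e) = T → F = F
f → (f → ((¬(e ⊕ a) ∧ f) ⊕ e)) = T → F = F
e ∨ (f → (f → ((¬(e ⊕ a) ∧ f) ⊕ e))) = F ∨ F = F
e ⊕ f = F ⊕ T = T
(e ∨ (f → (f → ((¬(e ⊕ a) ∧ f) ⊕ e)))) ↔ (e ⊕ f) = F ↔ T = F
((e ∨ (f → (f → ((¬(e ⊕ a) ∧ f) ⊕ e)))) ↔ (e ⊕ f)) ⊕ f = F ⊕ T = T
a → e = T → F = F
a ↔ (a → e) = T ↔ F = F
e ↔ (a ↔ (a → e)) = F ↔ F = T
(((e ∨ (f → (f → ((¬(e ⊕ a) ∧ f) ⊕ e)))) ↔ (e ⊕ f)) ⊕ f) ⊕ (e ↔ (a ↔ (a → e))) = T ⊕ T = F
((((e ∨ (f → (f → ((¬(e ⊕ a) ∧ f) ⊕ e)))) ↔ (e ⊕ f)) ⊕ f) ⊕ (e ↔ (a ↔ (a → e)))) ↔ a = F ↔ T = F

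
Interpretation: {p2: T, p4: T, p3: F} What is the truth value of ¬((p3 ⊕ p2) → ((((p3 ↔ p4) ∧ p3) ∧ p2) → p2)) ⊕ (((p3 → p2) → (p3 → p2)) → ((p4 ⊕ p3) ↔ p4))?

T

p3 ⊕ p2 = F ⊕ T = T
p3 ↔ p4 = F ↔ T = F
(p3 ↔ p4) ∧ p3 = F ∧ F = F
((p3 ↔ p4) ∧ p3) ∧ p2 = F ∧ T = F
(((p3 ↔ p4) ∧ p3) ∧ p2) → p2 = F → T = T
(p3 ⊕ p2) → ((((p3 ↔ p4) ∧ p3) ∧ p2) → p2) = T → T = T
¬((p3 ⊕ p2) → ((((p3 ↔ p4) ∧ p3) ∧ p2) → p2)) = ¬T = F
p3 → p2 = F → T = T
p3 → p2 = F → T = T
(p3 → p2) → (p3 → p2) = T → T = T
p4 ⊕ p3 = T ⊕ F = T
(p4 ⊕ p3) ↔ p4 = T ↔ T = T
((p3 → p2) → (p3 → p2)) → ((p4 ⊕ p3) ↔ p4) = T → T = T
¬((p3 ⊕ p2) → ((((p3 ↔ p4) ∧ p3) ∧ p2) → p2)) ⊕ (((p3 → p2) → (p3 → p2)) → ((p4 ⊕ p3) ↔ p4)) = F ⊕ T = T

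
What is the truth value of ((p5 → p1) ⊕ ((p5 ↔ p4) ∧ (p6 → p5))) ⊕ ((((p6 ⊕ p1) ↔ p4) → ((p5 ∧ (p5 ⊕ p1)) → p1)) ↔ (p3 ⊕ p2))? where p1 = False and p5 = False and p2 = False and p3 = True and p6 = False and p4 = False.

p5 → p1 = False → False = True
p5 ↔ p4 = False ↔ False = True
p6 → p5 = False → False = True
(p5 ↔ p4) ∧ (p6 → p5) = True ∧ True = True
(p5 → p1) ⊕ ((p5 ↔ p4) ∧ (p6 → p5)) = True ⊕ True = False
p6 ⊕ p1 = False ⊕ False = False
(p6 ⊕ p1) ↔ p4 = False ↔ False = True
p5 ⊕ p1 = False ⊕ False = False
p5 ∧ (p5 ⊕ p1) = False ∧ False = False
(p5 ∧ (p5 ⊕ p1)) → p1 = False → False = True
((p6 ⊕ p1) ↔ p4) → ((p5 ∧ (p5 ⊕ p1)) → p1) = True → True = True
p3 ⊕ p2 = True ⊕ False = True
(((p6 ⊕ p1) ↔ p4) → ((p5 ∧ (p5 ⊕ p1)) → p1)) ↔ (p3 ⊕ p2) = True ↔ True = True
((p5 → p1) ⊕ ((p5 ↔ p4) ∧ (p6 → p5))) ⊕ ((((p6 ⊕ p1) ↔ p4) → ((p5 ∧ (p5 ⊕ p1)) → p1)) ↔ (p3 ⊕ p2)) = False ⊕ True = True

True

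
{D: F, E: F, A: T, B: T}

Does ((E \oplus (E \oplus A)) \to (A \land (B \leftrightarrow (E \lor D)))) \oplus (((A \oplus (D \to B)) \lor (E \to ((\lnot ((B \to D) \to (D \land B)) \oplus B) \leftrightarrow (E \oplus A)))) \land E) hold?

F

Substituting D=F, E=F, A=T, B=T:
E \oplus A = F \oplus T = T
E \oplus (E \oplus A) = F \oplus T = T
E \lor D = F \lor F = F
B \leftrightarrow (E \lor D) = T \leftrightarrow F = F
A \land (B \leftrightarrow (E \lor D)) = T \land F = F
(E \oplus (E \oplus A)) \to (A \land (B \leftrightarrow (E \lor D))) = T \to F = F
D \to B = F \to T = T
A \oplus (D \to B) = T \oplus T = F
B \to D = T \to F = F
D \land B = F \land T = F
(B \to D) \to (D \land B) = F \to F = T
\lnot ((B \to D) \to (D \land B)) = \lnot T = F
\lnot ((B \to D) \to (D \land B)) \oplus B = F \oplus T = T
E \oplus A = F \oplus T = T
(\lnot ((B \to D) \to (D \land B)) \oplus B) \leftrightarrow (E \oplus A) = T \leftrightarrow T = T
E \to ((\lnot ((B \to D) \to (D \land B)) \oplus B) \leftrightarrow (E \oplus A)) = F \to T = T
(A \oplus (D \to B)) \lor (E \to ((\lnot ((B \to D) \to (D \land B)) \oplus B) \leftrightarrow (E \oplus A))) = F \lor T = T
((A \oplus (D \to B)) \lor (E \to ((\lnot ((B \to D) \to (D \land B)) \oplus B) \leftrightarrow (E \oplus A)))) \land E = T \land F = F
((E \oplus (E \oplus A)) \to (A \land (B \leftrightarrow (E \lor D)))) \oplus (((A \oplus (D \to B)) \lor (E \to ((\lnot ((B \to D) \to (D \land B)) \oplus B) \leftrightarrow (E \oplus A)))) \land E) = F \oplus F = F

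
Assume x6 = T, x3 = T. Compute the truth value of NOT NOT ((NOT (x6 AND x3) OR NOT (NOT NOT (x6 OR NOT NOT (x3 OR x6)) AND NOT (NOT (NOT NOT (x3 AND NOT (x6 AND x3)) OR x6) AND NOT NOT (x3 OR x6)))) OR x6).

T

Substituting x6=T, x3=T:
x6 AND x3 = T AND T = T
NOT (x6 AND x3) = NOT T = F
x3 OR x6 = T OR T = T
NOT (x3 OR x6) = NOT T = F
NOT NOT (x3 OR x6) = NOT F = T
x6 OR NOT NOT (x3 OR x6) = T OR T = T
NOT (x6 OR NOT NOT (x3 OR x6)) = NOT T = F
NOT NOT (x6 OR NOT NOT (x3 OR x6)) = NOT F = T
x6 AND x3 = T AND T = T
NOT (x6 AND x3) = NOT T = F
x3 AND NOT (x6 AND x3) = T AND F = F
NOT (x3 AND NOT (x6 AND x3)) = NOT F = T
NOT NOT (x3 AND NOT (x6 AND x3)) = NOT T = F
NOT NOT (x3 AND NOT (x6 AND x3)) OR x6 = F OR T = T
NOT (NOT NOT (x3 AND NOT (x6 AND x3)) OR x6) = NOT T = F
x3 OR x6 = T OR T = T
NOT (x3 OR x6) = NOT T = F
NOT NOT (x3 OR x6) = NOT F = T
NOT (NOT NOT (x3 AND NOT (x6 AND x3)) OR x6) AND NOT NOT (x3 OR x6) = F AND T = F
NOT (NOT (NOT NOT (x3 AND NOT (x6 AND x3)) OR x6) AND NOT NOT (x3 OR x6)) = NOT F = T
NOT NOT (x6 OR NOT NOT (x3 OR x6)) AND NOT (NOT (NOT NOT (x3 AND NOT (x6 AND x3)) OR x6) AND NOT NOT (x3 OR x6)) = T AND T = T
NOT (NOT NOT (x6 OR NOT NOT (x3 OR x6)) AND NOT (NOT (NOT NOT (x3 AND NOT (x6 AND x3)) OR x6) AND NOT NOT (x3 OR x6))) = NOT T = F
NOT (x6 AND x3) OR NOT (NOT NOT (x6 OR NOT NOT (x3 OR x6)) AND NOT (NOT (NOT NOT (x3 AND NOT (x6 AND x3)) OR x6) AND NOT NOT (x3 OR x6))) = F OR F = F
(NOT (x6 AND x3) OR NOT (NOT NOT (x6 OR NOT NOT (x3 OR x6)) AND NOT (NOT (NOT NOT (x3 AND NOT (x6 AND x3)) OR x6) AND NOT NOT (x3 OR x6)))) OR x6 = F OR T = T
NOT ((NOT (x6 AND x3) OR NOT (NOT NOT (x6 OR NOT NOT (x3 OR x6)) AND NOT (NOT (NOT NOT (x3 AND NOT (x6 AND x3)) OR x6) AND NOT NOT (x3 OR x6)))) OR x6) = NOT T = F
NOT NOT ((NOT (x6 AND x3) OR NOT (NOT NOT (x6 OR NOT NOT (x3 OR x6)) AND NOT (NOT (NOT NOT (x3 AND NOT (x6 AND x3)) OR x6) AND NOT NOT (x3 OR x6)))) OR x6) = NOT F = T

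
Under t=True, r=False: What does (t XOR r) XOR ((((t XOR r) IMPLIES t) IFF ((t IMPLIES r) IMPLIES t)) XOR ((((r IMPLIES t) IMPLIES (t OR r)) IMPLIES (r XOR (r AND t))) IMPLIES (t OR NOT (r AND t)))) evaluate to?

True

Substituting t=True, r=False:
t XOR r = True XOR False = True
t XOR r = True XOR False = True
(t XOR r) IMPLIES t = True IMPLIES True = True
t IMPLIES r = True IMPLIES False = False
(t IMPLIES r) IMPLIES t = False IMPLIES True = True
((t XOR r) IMPLIES t) IFF ((t IMPLIES r) IMPLIES t) = True IFF True = True
r IMPLIES t = False IMPLIES True = True
t OR r = True OR False = True
(r IMPLIES t) IMPLIES (t OR r) = True IMPLIES True = True
r AND t = False AND True = False
r XOR (r AND t) = False XOR False = False
((r IMPLIES t) IMPLIES (t OR r)) IMPLIES (r XOR (r AND t)) = True IMPLIES False = False
r AND t = False AND True = False
NOT (r AND t) = NOT False = True
t OR NOT (r AND t) = True OR True = True
(((r IMPLIES t) IMPLIES (t OR r)) IMPLIES (r XOR (r AND t))) IMPLIES (t OR NOT (r AND t)) = False IMPLIES True = True
(((t XOR r) IMPLIES t) IFF ((t IMPLIES r) IMPLIES t)) XOR ((((r IMPLIES t) IMPLIES (t OR r)) IMPLIES (r XOR (r AND t))) IMPLIES (t OR NOT (r AND t))) = True XOR True = False
(t XOR r) XOR ((((t XOR r) IMPLIES t) IFF ((t IMPLIES r) IMPLIES t)) XOR ((((r IMPLIES t) IMPLIES (t OR r)) IMPLIES (r XOR (r AND t))) IMPLIES (t OR NOT (r AND t)))) = True XOR False = True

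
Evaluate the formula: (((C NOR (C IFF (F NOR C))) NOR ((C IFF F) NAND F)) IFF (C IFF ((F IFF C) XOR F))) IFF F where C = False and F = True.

Substituting C=False, F=True:
F NOR C = True NOR False = False
C IFF (F NOR C) = False IFF False = True
C NOR (C IFF (F NOR C)) = False NOR True = False
C IFF F = False IFF True = False
(C IFF F) NAND F = False NAND True = True
(C NOR (C IFF (F NOR C))) NOR ((C IFF F) NAND F) = False NOR True = False
F IFF C = True IFF False = False
(F IFF C) XOR F = False XOR True = True
C IFF ((F IFF C) XOR F) = False IFF True = False
((C NOR (C IFF (F NOR C))) NOR ((C IFF F) NAND F)) IFF (C IFF ((F IFF C) XOR F)) = False IFF False = True
(((C NOR (C IFF (F NOR C))) NOR ((C IFF F) NAND F)) IFF (C IFF ((F IFF C) XOR F))) IFF F = True IFF True = True

True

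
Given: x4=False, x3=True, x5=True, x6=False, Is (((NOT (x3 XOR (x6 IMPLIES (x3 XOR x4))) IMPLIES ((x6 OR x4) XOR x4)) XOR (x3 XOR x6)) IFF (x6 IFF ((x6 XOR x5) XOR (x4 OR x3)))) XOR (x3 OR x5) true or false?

x3 XOR x4 = True XOR False = True
x6 IMPLIES (x3 XOR x4) = False IMPLIES True = True
x3 XOR (x6 IMPLIES (x3 XOR x4)) = True XOR True = False
NOT (x3 XOR (x6 IMPLIES (x3 XOR x4))) = NOT False = True
x6 OR x4 = False OR False = False
(x6 OR x4) XOR x4 = False XOR False = False
NOT (x3 XOR (x6 IMPLIES (x3 XOR x4))) IMPLIES ((x6 OR x4) XOR x4) = True IMPLIES False = False
x3 XOR x6 = True XOR False = True
(NOT (x3 XOR (x6 IMPLIES (x3 XOR x4))) IMPLIES ((x6 OR x4) XOR x4)) XOR (x3 XOR x6) = False XOR True = True
x6 XOR x5 = False XOR True = True
x4 OR x3 = False OR True = True
(x6 XOR x5) XOR (x4 OR x3) = True XOR True = False
x6 IFF ((x6 XOR x5) XOR (x4 OR x3)) = False IFF False = True
((NOT (x3 XOR (x6 IMPLIES (x3 XOR x4))) IMPLIES ((x6 OR x4) XOR x4)) XOR (x3 XOR x6)) IFF (x6 IFF ((x6 XOR x5) XOR (x4 OR x3))) = True IFF True = True
x3 OR x5 = True OR True = True
(((NOT (x3 XOR (x6 IMPLIES (x3 XOR x4))) IMPLIES ((x6 OR x4) XOR x4)) XOR (x3 XOR x6)) IFF (x6 IFF ((x6 XOR x5) XOR (x4 OR x3)))) XOR (x3 OR x5) = True XOR True = False

False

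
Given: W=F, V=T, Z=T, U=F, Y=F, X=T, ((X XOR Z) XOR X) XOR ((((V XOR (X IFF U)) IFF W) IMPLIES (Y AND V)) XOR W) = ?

F

X XOR Z = T XOR T = F
(X XOR Z) XOR X = F XOR T = T
X IFF U = T IFF F = F
V XOR (X IFF U) = T XOR F = T
(V XOR (X IFF U)) IFF W = T IFF F = F
Y AND V = F AND T = F
((V XOR (X IFF U)) IFF W) IMPLIES (Y AND V) = F IMPLIES F = T
(((V XOR (X IFF U)) IFF W) IMPLIES (Y AND V)) XOR W = T XOR F = T
((X XOR Z) XOR X) XOR ((((V XOR (X IFF U)) IFF W) IMPLIES (Y AND V)) XOR W) = T XOR T = F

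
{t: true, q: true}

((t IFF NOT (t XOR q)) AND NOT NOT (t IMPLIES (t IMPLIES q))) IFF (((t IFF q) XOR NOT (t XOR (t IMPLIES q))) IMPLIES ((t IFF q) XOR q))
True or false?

true

t XOR q = true XOR true = false
NOT (t XOR q) = NOT false = true
t IFF NOT (t XOR q) = true IFF true = true
t IMPLIES q = true IMPLIES true = true
t IMPLIES (t IMPLIES q) = true IMPLIES true = true
NOT (t IMPLIES (t IMPLIES q)) = NOT true = false
NOT NOT (t IMPLIES (t IMPLIES q)) = NOT false = true
(t IFF NOT (t XOR q)) AND NOT NOT (t IMPLIES (t IMPLIES q)) = true AND true = true
t IFF q = true IFF true = true
t IMPLIES q = true IMPLIES true = true
t XOR (t IMPLIES q) = true XOR true = false
NOT (t XOR (t IMPLIES q)) = NOT false = true
(t IFF q) XOR NOT (t XOR (t IMPLIES q)) = true XOR true = false
t IFF q = true IFF true = true
(t IFF q) XOR q = true XOR true = false
((t IFF q) XOR NOT (t XOR (t IMPLIES q))) IMPLIES ((t IFF q) XOR q) = false IMPLIES false = true
((t IFF NOT (t XOR q)) AND NOT NOT (t IMPLIES (t IMPLIES q))) IFF (((t IFF q) XOR NOT (t XOR (t IMPLIES q))) IMPLIES ((t IFF q) XOR q)) = true IFF true = true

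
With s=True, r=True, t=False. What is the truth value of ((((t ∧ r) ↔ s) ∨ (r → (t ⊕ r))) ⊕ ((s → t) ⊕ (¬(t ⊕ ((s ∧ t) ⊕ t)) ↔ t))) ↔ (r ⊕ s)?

t ∧ r = False ∧ True = False
(t ∧ r) ↔ s = False ↔ True = False
t ⊕ r = False ⊕ True = True
r → (t ⊕ r) = True → True = True
((t ∧ r) ↔ s) ∨ (r → (t ⊕ r)) = False ∨ True = True
s → t = True → False = False
s ∧ t = True ∧ False = False
(s ∧ t) ⊕ t = False ⊕ False = False
t ⊕ ((s ∧ t) ⊕ t) = False ⊕ False = False
¬(t ⊕ ((s ∧ t) ⊕ t)) = ¬False = True
¬(t ⊕ ((s ∧ t) ⊕ t)) ↔ t = True ↔ False = False
(s → t) ⊕ (¬(t ⊕ ((s ∧ t) ⊕ t)) ↔ t) = False ⊕ False = False
(((t ∧ r) ↔ s) ∨ (r → (t ⊕ r))) ⊕ ((s → t) ⊕ (¬(t ⊕ ((s ∧ t) ⊕ t)) ↔ t)) = True ⊕ False = True
r ⊕ s = True ⊕ True = False
((((t ∧ r) ↔ s) ∨ (r → (t ⊕ r))) ⊕ ((s → t) ⊕ (¬(t ⊕ ((s ∧ t) ⊕ t)) ↔ t))) ↔ (r ⊕ s) = True ↔ False = False

False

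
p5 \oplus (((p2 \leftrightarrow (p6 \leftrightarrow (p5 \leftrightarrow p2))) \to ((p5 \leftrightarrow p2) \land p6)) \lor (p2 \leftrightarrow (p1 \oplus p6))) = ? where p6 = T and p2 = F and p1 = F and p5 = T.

p5 \leftrightarrow p2 = T \leftrightarrow F = F
p6 \leftrightarrow (p5 \leftrightarrow p2) = T \leftrightarrow F = F
p2 \leftrightarrow (p6 \leftrightarrow (p5 \leftrightarrow p2)) = F \leftrightarrow F = T
p5 \leftrightarrow p2 = T \leftrightarrow F = F
(p5 \leftrightarrow p2) \land p6 = F \land T = F
(p2 \leftrightarrow (p6 \leftrightarrow (p5 \leftrightarrow p2))) \to ((p5 \leftrightarrow p2) \land p6) = T \to F = F
p1 \oplus p6 = F \oplus T = T
p2 \leftrightarrow (p1 \oplus p6) = F \leftrightarrow T = F
((p2 \leftrightarrow (p6 \leftrightarrow (p5 \leftrightarrow p2))) \to ((p5 \leftrightarrow p2) \land p6)) \lor (p2 \leftrightarrow (p1 \oplus p6)) = F \lor F = F
p5 \oplus (((p2 \leftrightarrow (p6 \leftrightarrow (p5 \leftrightarrow p2))) \to ((p5 \leftrightarrow p2) \land p6)) \lor (p2 \leftrightarrow (p1 \oplus p6))) = T \oplus F = T

T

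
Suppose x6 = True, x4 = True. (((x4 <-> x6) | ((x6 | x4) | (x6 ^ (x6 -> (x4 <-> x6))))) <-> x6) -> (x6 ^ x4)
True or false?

False

x4 <-> x6 = True <-> True = True
x6 | x4 = True | True = True
x4 <-> x6 = True <-> True = True
x6 -> (x4 <-> x6) = True -> True = True
x6 ^ (x6 -> (x4 <-> x6)) = True ^ True = False
(x6 | x4) | (x6 ^ (x6 -> (x4 <-> x6))) = True | False = True
(x4 <-> x6) | ((x6 | x4) | (x6 ^ (x6 -> (x4 <-> x6)))) = True | True = True
((x4 <-> x6) | ((x6 | x4) | (x6 ^ (x6 -> (x4 <-> x6))))) <-> x6 = True <-> True = True
x6 ^ x4 = True ^ True = False
(((x4 <-> x6) | ((x6 | x4) | (x6 ^ (x6 -> (x4 <-> x6))))) <-> x6) -> (x6 ^ x4) = True -> False = False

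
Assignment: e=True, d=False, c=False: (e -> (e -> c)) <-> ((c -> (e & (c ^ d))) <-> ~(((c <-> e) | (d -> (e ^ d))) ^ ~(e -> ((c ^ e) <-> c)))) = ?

False

e -> c = True -> False = False
e -> (e -> c) = True -> False = False
c ^ d = False ^ False = False
e & (c ^ d) = True & False = False
c -> (e & (c ^ d)) = False -> False = True
c <-> e = False <-> True = False
e ^ d = True ^ False = True
d -> (e ^ d) = False -> True = True
(c <-> e) | (d -> (e ^ d)) = False | True = True
c ^ e = False ^ True = True
(c ^ e) <-> c = True <-> False = False
e -> ((c ^ e) <-> c) = True -> False = False
~(e -> ((c ^ e) <-> c)) = ~False = True
((c <-> e) | (d -> (e ^ d))) ^ ~(e -> ((c ^ e) <-> c)) = True ^ True = False
~(((c <-> e) | (d -> (e ^ d))) ^ ~(e -> ((c ^ e) <-> c))) = ~False = True
(c -> (e & (c ^ d))) <-> ~(((c <-> e) | (d -> (e ^ d))) ^ ~(e -> ((c ^ e) <-> c))) = True <-> True = True
(e -> (e -> c)) <-> ((c -> (e & (c ^ d))) <-> ~(((c <-> e) | (d -> (e ^ d))) ^ ~(e -> ((c ^ e) <-> c)))) = False <-> True = False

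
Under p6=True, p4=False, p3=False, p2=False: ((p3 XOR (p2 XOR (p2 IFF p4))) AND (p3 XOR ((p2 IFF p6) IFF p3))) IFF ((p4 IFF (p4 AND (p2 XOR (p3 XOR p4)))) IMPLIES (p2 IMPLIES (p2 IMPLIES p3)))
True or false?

p2 IFF p4 = False IFF False = True
p2 XOR (p2 IFF p4) = False XOR True = True
p3 XOR (p2 XOR (p2 IFF p4)) = False XOR True = True
p2 IFF p6 = False IFF True = False
(p2 IFF p6) IFF p3 = False IFF False = True
p3 XOR ((p2 IFF p6) IFF p3) = False XOR True = True
(p3 XOR (p2 XOR (p2 IFF p4))) AND (p3 XOR ((p2 IFF p6) IFF p3)) = True AND True = True
p3 XOR p4 = False XOR False = False
p2 XOR (p3 XOR p4) = False XOR False = False
p4 AND (p2 XOR (p3 XOR p4)) = False AND False = False
p4 IFF (p4 AND (p2 XOR (p3 XOR p4))) = False IFF False = True
p2 IMPLIES p3 = False IMPLIES False = True
p2 IMPLIES (p2 IMPLIES p3) = False IMPLIES True = True
(p4 IFF (p4 AND (p2 XOR (p3 XOR p4)))) IMPLIES (p2 IMPLIES (p2 IMPLIES p3)) = True IMPLIES True = True
((p3 XOR (p2 XOR (p2 IFF p4))) AND (p3 XOR ((p2 IFF p6) IFF p3))) IFF ((p4 IFF (p4 AND (p2 XOR (p3 XOR p4)))) IMPLIES (p2 IMPLIES (p2 IMPLIES p3))) = True IFF True = True

True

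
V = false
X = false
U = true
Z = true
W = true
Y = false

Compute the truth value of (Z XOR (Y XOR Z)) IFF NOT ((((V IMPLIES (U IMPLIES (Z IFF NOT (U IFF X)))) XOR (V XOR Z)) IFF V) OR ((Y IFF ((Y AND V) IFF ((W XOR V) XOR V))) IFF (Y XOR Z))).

true

Substituting V=false, X=false, U=true, Z=true, W=true, Y=false:
Y XOR Z = false XOR true = true
Z XOR (Y XOR Z) = true XOR true = false
U IFF X = true IFF false = false
NOT (U IFF X) = NOT false = true
Z IFF NOT (U IFF X) = true IFF true = true
U IMPLIES (Z IFF NOT (U IFF X)) = true IMPLIES true = true
V IMPLIES (U IMPLIES (Z IFF NOT (U IFF X))) = false IMPLIES true = true
V XOR Z = false XOR true = true
(V IMPLIES (U IMPLIES (Z IFF NOT (U IFF X)))) XOR (V XOR Z) = true XOR true = false
((V IMPLIES (U IMPLIES (Z IFF NOT (U IFF X)))) XOR (V XOR Z)) IFF V = false IFF false = true
Y AND V = false AND false = false
W XOR V = true XOR false = true
(W XOR V) XOR V = true XOR false = true
(Y AND V) IFF ((W XOR V) XOR V) = false IFF true = false
Y IFF ((Y AND V) IFF ((W XOR V) XOR V)) = false IFF false = true
Y XOR Z = false XOR true = true
(Y IFF ((Y AND V) IFF ((W XOR V) XOR V))) IFF (Y XOR Z) = true IFF true = true
(((V IMPLIES (U IMPLIES (Z IFF NOT (U IFF X)))) XOR (V XOR Z)) IFF V) OR ((Y IFF ((Y AND V) IFF ((W XOR V) XOR V))) IFF (Y XOR Z)) = true OR true = true
NOT ((((V IMPLIES (U IMPLIES (Z IFF NOT (U IFF X)))) XOR (V XOR Z)) IFF V) OR ((Y IFF ((Y AND V) IFF ((W XOR V) XOR V))) IFF (Y XOR Z))) = NOT true = false
(Z XOR (Y XOR Z)) IFF NOT ((((V IMPLIES (U IMPLIES (Z IFF NOT (U IFF X)))) XOR (V XOR Z)) IFF V) OR ((Y IFF ((Y AND V) IFF ((W XOR V) XOR V))) IFF (Y XOR Z))) = false IFF false = true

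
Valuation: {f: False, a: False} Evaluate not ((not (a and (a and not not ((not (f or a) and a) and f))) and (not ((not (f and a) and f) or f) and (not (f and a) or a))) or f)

False

f or a = False or False = False
not (f or a) = not False = True
not (f or a) and a = True and False = False
(not (f or a) and a) and f = False and False = False
not ((not (f or a) and a) and f) = not False = True
not not ((not (f or a) and a) and f) = not True = False
a and not not ((not (f or a) and a) and f) = False and False = False
a and (a and not not ((not (f or a) and a) and f)) = False and False = False
not (a and (a and not not ((not (f or a) and a) and f))) = not False = True
f and a = False and False = False
not (f and a) = not False = True
not (f and a) and f = True and False = False
(not (f and a) and f) or f = False or False = False
not ((not (f and a) and f) or f) = not False = True
f and a = False and False = False
not (f and a) = not False = True
not (f and a) or a = True or False = True
not ((not (f and a) and f) or f) and (not (f and a) or a) = True and True = True
not (a and (a and not not ((not (f or a) and a) and f))) and (not ((not (f and a) and f) or f) and (not (f and a) or a)) = True and True = True
(not (a and (a and not not ((not (f or a) and a) and f))) and (not ((not (f and a) and f) or f) and (not (f and a) or a))) or f = True or False = True
not ((not (a and (a and not not ((not (f or a) and a) and f))) and (not ((not (f and a) and f) or f) and (not (f and a) or a))) or f) = not True = False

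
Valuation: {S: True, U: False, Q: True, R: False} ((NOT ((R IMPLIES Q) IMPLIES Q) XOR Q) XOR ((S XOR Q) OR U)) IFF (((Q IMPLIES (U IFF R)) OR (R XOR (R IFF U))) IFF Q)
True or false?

True

R IMPLIES Q = False IMPLIES True = True
(R IMPLIES Q) IMPLIES Q = True IMPLIES True = True
NOT ((R IMPLIES Q) IMPLIES Q) = NOT True = False
NOT ((R IMPLIES Q) IMPLIES Q) XOR Q = False XOR True = True
S XOR Q = True XOR True = False
(S XOR Q) OR U = False OR False = False
(NOT ((R IMPLIES Q) IMPLIES Q) XOR Q) XOR ((S XOR Q) OR U) = True XOR False = True
U IFF R = False IFF False = True
Q IMPLIES (U IFF R) = True IMPLIES True = True
R IFF U = False IFF False = True
R XOR (R IFF U) = False XOR True = True
(Q IMPLIES (U IFF R)) OR (R XOR (R IFF U)) = True OR True = True
((Q IMPLIES (U IFF R)) OR (R XOR (R IFF U))) IFF Q = True IFF True = True
((NOT ((R IMPLIES Q) IMPLIES Q) XOR Q) XOR ((S XOR Q) OR U)) IFF (((Q IMPLIES (U IFF R)) OR (R XOR (R IFF U))) IFF Q) = True IFF True = True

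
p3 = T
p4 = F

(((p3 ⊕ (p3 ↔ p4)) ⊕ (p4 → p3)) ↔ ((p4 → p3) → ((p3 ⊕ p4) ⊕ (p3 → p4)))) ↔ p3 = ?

p3 ↔ p4 = T ↔ F = F
p3 ⊕ (p3 ↔ p4) = T ⊕ F = T
p4 → p3 = F → T = T
(p3 ⊕ (p3 ↔ p4)) ⊕ (p4 → p3) = T ⊕ T = F
p4 → p3 = F → T = T
p3 ⊕ p4 = T ⊕ F = T
p3 → p4 = T → F = F
(p3 ⊕ p4) ⊕ (p3 → p4) = T ⊕ F = T
(p4 → p3) → ((p3 ⊕ p4) ⊕ (p3 → p4)) = T → T = T
((p3 ⊕ (p3 ↔ p4)) ⊕ (p4 → p3)) ↔ ((p4 → p3) → ((p3 ⊕ p4) ⊕ (p3 → p4))) = F ↔ T = F
(((p3 ⊕ (p3 ↔ p4)) ⊕ (p4 → p3)) ↔ ((p4 → p3) → ((p3 ⊕ p4) ⊕ (p3 → p4)))) ↔ p3 = F ↔ T = F

F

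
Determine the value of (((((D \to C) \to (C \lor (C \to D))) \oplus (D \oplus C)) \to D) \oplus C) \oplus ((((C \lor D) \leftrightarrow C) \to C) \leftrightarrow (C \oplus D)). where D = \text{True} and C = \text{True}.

\text{False}

D \to C = \text{True} \to \text{True} = \text{True}
C \to D = \text{True} \to \text{True} = \text{True}
C \lor (C \to D) = \text{True} \lor \text{True} = \text{True}
(D \to C) \to (C \lor (C \to D)) = \text{True} \to \text{True} = \text{True}
D \oplus C = \text{True} \oplus \text{True} = \text{False}
((D \to C) \to (C \lor (C \to D))) \oplus (D \oplus C) = \text{True} \oplus \text{False} = \text{True}
(((D \to C) \to (C \lor (C \to D))) \oplus (D \oplus C)) \to D = \text{True} \to \text{True} = \text{True}
((((D \to C) \to (C \lor (C \to D))) \oplus (D \oplus C)) \to D) \oplus C = \text{True} \oplus \text{True} = \text{False}
C \lor D = \text{True} \lor \text{True} = \text{True}
(C \lor D) \leftrightarrow C = \text{True} \leftrightarrow \text{True} = \text{True}
((C \lor D) \leftrightarrow C) \to C = \text{True} \to \text{True} = \text{True}
C \oplus D = \text{True} \oplus \text{True} = \text{False}
(((C \lor D) \leftrightarrow C) \to C) \leftrightarrow (C \oplus D) = \text{True} \leftrightarrow \text{False} = \text{False}
(((((D \to C) \to (C \lor (C \to D))) \oplus (D \oplus C)) \to D) \oplus C) \oplus ((((C \lor D) \leftrightarrow C) \to C) \leftrightarrow (C \oplus D)) = \text{False} \oplus \text{False} = \text{False}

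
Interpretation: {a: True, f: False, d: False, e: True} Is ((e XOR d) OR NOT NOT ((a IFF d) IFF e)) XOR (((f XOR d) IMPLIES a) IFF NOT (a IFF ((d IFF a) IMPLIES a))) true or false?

True

e XOR d = True XOR False = True
a IFF d = True IFF False = False
(a IFF d) IFF e = False IFF True = False
NOT ((a IFF d) IFF e) = NOT False = True
NOT NOT ((a IFF d) IFF e) = NOT True = False
(e XOR d) OR NOT NOT ((a IFF d) IFF e) = True OR False = True
f XOR d = False XOR False = False
(f XOR d) IMPLIES a = False IMPLIES True = True
d IFF a = False IFF True = False
(d IFF a) IMPLIES a = False IMPLIES True = True
a IFF ((d IFF a) IMPLIES a) = True IFF True = True
NOT (a IFF ((d IFF a) IMPLIES a)) = NOT True = False
((f XOR d) IMPLIES a) IFF NOT (a IFF ((d IFF a) IMPLIES a)) = True IFF False = False
((e XOR d) OR NOT NOT ((a IFF d) IFF e)) XOR (((f XOR d) IMPLIES a) IFF NOT (a IFF ((d IFF a) IMPLIES a))) = True XOR False = True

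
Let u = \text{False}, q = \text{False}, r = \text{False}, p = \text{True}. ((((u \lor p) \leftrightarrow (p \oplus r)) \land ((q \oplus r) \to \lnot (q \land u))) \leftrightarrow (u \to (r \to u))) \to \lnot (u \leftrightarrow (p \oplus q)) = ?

Substituting u=\text{False}, q=\text{False}, r=\text{False}, p=\text{True}:
u \lor p = \text{False} \lor \text{True} = \text{True}
p \oplus r = \text{True} \oplus \text{False} = \text{True}
(u \lor p) \leftrightarrow (p \oplus r) = \text{True} \leftrightarrow \text{True} = \text{True}
q \oplus r = \text{False} \oplus \text{False} = \text{False}
q \land u = \text{False} \land \text{False} = \text{False}
\lnot (q \land u) = \lnot \text{False} = \text{True}
(q \oplus r) \to \lnot (q \land u) = \text{False} \to \text{True} = \text{True}
((u \lor p) \leftrightarrow (p \oplus r)) \land ((q \oplus r) \to \lnot (q \land u)) = \text{True} \land \text{True} = \text{True}
r \to u = \text{False} \to \text{False} = \text{True}
u \to (r \to u) = \text{False} \to \text{True} = \text{True}
(((u \lor p) \leftrightarrow (p \oplus r)) \land ((q \oplus r) \to \lnot (q \land u))) \leftrightarrow (u \to (r \to u)) = \text{True} \leftrightarrow \text{True} = \text{True}
p \oplus q = \text{True} \oplus \text{False} = \text{True}
u \leftrightarrow (p \oplus q) = \text{False} \leftrightarrow \text{True} = \text{False}
\lnot (u \leftrightarrow (p \oplus q)) = \lnot \text{False} = \text{True}
((((u \lor p) \leftrightarrow (p \oplus r)) \land ((q \oplus r) \to \lnot (q \land u))) \leftrightarrow (u \to (r \to u))) \to \lnot (u \leftrightarrow (p \oplus q)) = \text{True} \to \text{True} = \text{True}

\text{True}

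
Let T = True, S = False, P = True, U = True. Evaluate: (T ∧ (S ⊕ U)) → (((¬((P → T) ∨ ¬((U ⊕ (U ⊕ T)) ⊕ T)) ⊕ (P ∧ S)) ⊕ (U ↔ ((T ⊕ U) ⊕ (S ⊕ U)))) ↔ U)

True

Substituting T=True, S=False, P=True, U=True:
S ⊕ U = False ⊕ True = True
T ∧ (S ⊕ U) = True ∧ True = True
P → T = True → True = True
U ⊕ T = True ⊕ True = False
U ⊕ (U ⊕ T) = True ⊕ False = True
(U ⊕ (U ⊕ T)) ⊕ T = True ⊕ True = False
¬((U ⊕ (U ⊕ T)) ⊕ T) = ¬False = True
(P → T) ∨ ¬((U ⊕ (U ⊕ T)) ⊕ T) = True ∨ True = True
¬((P → T) ∨ ¬((U ⊕ (U ⊕ T)) ⊕ T)) = ¬True = False
P ∧ S = True ∧ False = False
¬((P → T) ∨ ¬((U ⊕ (U ⊕ T)) ⊕ T)) ⊕ (P ∧ S) = False ⊕ False = False
T ⊕ U = True ⊕ True = False
S ⊕ U = False ⊕ True = True
(T ⊕ U) ⊕ (S ⊕ U) = False ⊕ True = True
U ↔ ((T ⊕ U) ⊕ (S ⊕ U)) = True ↔ True = True
(¬((P → T) ∨ ¬((U ⊕ (U ⊕ T)) ⊕ T)) ⊕ (P ∧ S)) ⊕ (U ↔ ((T ⊕ U) ⊕ (S ⊕ U))) = False ⊕ True = True
((¬((P → T) ∨ ¬((U ⊕ (U ⊕ T)) ⊕ T)) ⊕ (P ∧ S)) ⊕ (U ↔ ((T ⊕ U) ⊕ (S ⊕ U)))) ↔ U = True ↔ True = True
(T ∧ (S ⊕ U)) → (((¬((P → T) ∨ ¬((U ⊕ (U ⊕ T)) ⊕ T)) ⊕ (P ∧ S)) ⊕ (U ↔ ((T ⊕ U) ⊕ (S ⊕ U)))) ↔ U) = True → True = True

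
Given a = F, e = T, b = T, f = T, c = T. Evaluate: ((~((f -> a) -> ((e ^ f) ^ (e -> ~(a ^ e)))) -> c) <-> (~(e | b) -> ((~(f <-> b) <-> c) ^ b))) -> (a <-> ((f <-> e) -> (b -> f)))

f -> a = T -> F = F
e ^ f = T ^ T = F
a ^ e = F ^ T = T
~(a ^ e) = ~T = F
e -> ~(a ^ e) = T -> F = F
(e ^ f) ^ (e -> ~(a ^ e)) = F ^ F = F
(f -> a) -> ((e ^ f) ^ (e -> ~(a ^ e))) = F -> F = T
~((f -> a) -> ((e ^ f) ^ (e -> ~(a ^ e)))) = ~T = F
~((f -> a) -> ((e ^ f) ^ (e -> ~(a ^ e)))) -> c = F -> T = T
e | b = T | T = T
~(e | b) = ~T = F
f <-> b = T <-> T = T
~(f <-> b) = ~T = F
~(f <-> b) <-> c = F <-> T = F
(~(f <-> b) <-> c) ^ b = F ^ T = T
~(e | b) -> ((~(f <-> b) <-> c) ^ b) = F -> T = T
(~((f -> a) -> ((e ^ f) ^ (e -> ~(a ^ e)))) -> c) <-> (~(e | b) -> ((~(f <-> b) <-> c) ^ b)) = T <-> T = T
f <-> e = T <-> T = T
b -> f = T -> T = T
(f <-> e) -> (b -> f) = T -> T = T
a <-> ((f <-> e) -> (b -> f)) = F <-> T = F
((~((f -> a) -> ((e ^ f) ^ (e -> ~(a ^ e)))) -> c) <-> (~(e | b) -> ((~(f <-> b) <-> c) ^ b))) -> (a <-> ((f <-> e) -> (b -> f))) = T -> F = F

F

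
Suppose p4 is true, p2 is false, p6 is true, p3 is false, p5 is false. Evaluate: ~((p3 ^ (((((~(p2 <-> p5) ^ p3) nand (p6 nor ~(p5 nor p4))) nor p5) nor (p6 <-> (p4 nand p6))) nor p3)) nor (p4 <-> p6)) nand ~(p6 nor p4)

p2 <-> p5 = F <-> F = T
~(p2 <-> p5) = ~T = F
~(p2 <-> p5) ^ p3 = F ^ F = F
p5 nor p4 = F nor T = F
~(p5 nor p4) = ~F = T
p6 nor ~(p5 nor p4) = T nor T = F
(~(p2 <-> p5) ^ p3) nand (p6 nor ~(p5 nor p4)) = F nand F = T
((~(p2 <-> p5) ^ p3) nand (p6 nor ~(p5 nor p4))) nor p5 = T nor F = F
p4 nand p6 = T nand T = F
p6 <-> (p4 nand p6) = T <-> F = F
(((~(p2 <-> p5) ^ p3) nand (p6 nor ~(p5 nor p4))) nor p5) nor (p6 <-> (p4 nand p6)) = F nor F = T
((((~(p2 <-> p5) ^ p3) nand (p6 nor ~(p5 nor p4))) nor p5) nor (p6 <-> (p4 nand p6))) nor p3 = T nor F = F
p3 ^ (((((~(p2 <-> p5) ^ p3) nand (p6 nor ~(p5 nor p4))) nor p5) nor (p6 <-> (p4 nand p6))) nor p3) = F ^ F = F
p4 <-> p6 = T <-> T = T
(p3 ^ (((((~(p2 <-> p5) ^ p3) nand (p6 nor ~(p5 nor p4))) nor p5) nor (p6 <-> (p4 nand p6))) nor p3)) nor (p4 <-> p6) = F nor T = F
~((p3 ^ (((((~(p2 <-> p5) ^ p3) nand (p6 nor ~(p5 nor p4))) nor p5) nor (p6 <-> (p4 nand p6))) nor p3)) nor (p4 <-> p6)) = ~F = T
p6 nor p4 = T nor T = F
~(p6 nor p4) = ~F = T
~((p3 ^ (((((~(p2 <-> p5) ^ p3) nand (p6 nor ~(p5 nor p4))) nor p5) nor (p6 <-> (p4 nand p6))) nor p3)) nor (p4 <-> p6)) nand ~(p6 nor p4) = T nand T = F

F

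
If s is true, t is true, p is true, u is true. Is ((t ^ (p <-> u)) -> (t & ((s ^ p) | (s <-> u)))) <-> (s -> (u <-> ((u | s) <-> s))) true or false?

True

Substituting s=True, t=True, p=True, u=True:
p <-> u = True <-> True = True
t ^ (p <-> u) = True ^ True = False
s ^ p = True ^ True = False
s <-> u = True <-> True = True
(s ^ p) | (s <-> u) = False | True = True
t & ((s ^ p) | (s <-> u)) = True & True = True
(t ^ (p <-> u)) -> (t & ((s ^ p) | (s <-> u))) = False -> True = True
u | s = True | True = True
(u | s) <-> s = True <-> True = True
u <-> ((u | s) <-> s) = True <-> True = True
s -> (u <-> ((u | s) <-> s)) = True -> True = True
((t ^ (p <-> u)) -> (t & ((s ^ p) | (s <-> u)))) <-> (s -> (u <-> ((u | s) <-> s))) = True <-> True = True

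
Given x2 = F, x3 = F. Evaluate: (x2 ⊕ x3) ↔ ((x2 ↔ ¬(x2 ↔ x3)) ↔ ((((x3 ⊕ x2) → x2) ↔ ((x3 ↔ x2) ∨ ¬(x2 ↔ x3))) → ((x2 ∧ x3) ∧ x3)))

T

x2 ⊕ x3 = F ⊕ F = F
x2 ↔ x3 = F ↔ F = T
¬(x2 ↔ x3) = ¬T = F
x2 ↔ ¬(x2 ↔ x3) = F ↔ F = T
x3 ⊕ x2 = F ⊕ F = F
(x3 ⊕ x2) → x2 = F → F = T
x3 ↔ x2 = F ↔ F = T
x2 ↔ x3 = F ↔ F = T
¬(x2 ↔ x3) = ¬T = F
(x3 ↔ x2) ∨ ¬(x2 ↔ x3) = T ∨ F = T
((x3 ⊕ x2) → x2) ↔ ((x3 ↔ x2) ∨ ¬(x2 ↔ x3)) = T ↔ T = T
x2 ∧ x3 = F ∧ F = F
(x2 ∧ x3) ∧ x3 = F ∧ F = F
(((x3 ⊕ x2) → x2) ↔ ((x3 ↔ x2) ∨ ¬(x2 ↔ x3))) → ((x2 ∧ x3) ∧ x3) = T → F = F
(x2 ↔ ¬(x2 ↔ x3)) ↔ ((((x3 ⊕ x2) → x2) ↔ ((x3 ↔ x2) ∨ ¬(x2 ↔ x3))) → ((x2 ∧ x3) ∧ x3)) = T ↔ F = F
(x2 ⊕ x3) ↔ ((x2 ↔ ¬(x2 ↔ x3)) ↔ ((((x3 ⊕ x2) → x2) ↔ ((x3 ↔ x2) ∨ ¬(x2 ↔ x3))) → ((x2 ∧ x3) ∧ x3))) = F ↔ F = T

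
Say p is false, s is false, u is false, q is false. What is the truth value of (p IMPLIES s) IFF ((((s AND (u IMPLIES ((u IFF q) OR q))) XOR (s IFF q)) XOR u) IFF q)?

false

p IMPLIES s = false IMPLIES false = true
u IFF q = false IFF false = true
(u IFF q) OR q = true OR false = true
u IMPLIES ((u IFF q) OR q) = false IMPLIES true = true
s AND (u IMPLIES ((u IFF q) OR q)) = false AND true = false
s IFF q = false IFF false = true
(s AND (u IMPLIES ((u IFF q) OR q))) XOR (s IFF q) = false XOR true = true
((s AND (u IMPLIES ((u IFF q) OR q))) XOR (s IFF q)) XOR u = true XOR false = true
(((s AND (u IMPLIES ((u IFF q) OR q))) XOR (s IFF q)) XOR u) IFF q = true IFF false = false
(p IMPLIES s) IFF ((((s AND (u IMPLIES ((u IFF q) OR q))) XOR (s IFF q)) XOR u) IFF q) = true IFF false = false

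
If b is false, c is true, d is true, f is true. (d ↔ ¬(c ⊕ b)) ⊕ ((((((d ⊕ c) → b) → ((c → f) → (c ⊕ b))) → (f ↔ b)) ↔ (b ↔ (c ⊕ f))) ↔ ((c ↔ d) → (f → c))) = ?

False

c ⊕ b = True ⊕ False = True
¬(c ⊕ b) = ¬True = False
d ↔ ¬(c ⊕ b) = True ↔ False = False
d ⊕ c = True ⊕ True = False
(d ⊕ c) → b = False → False = True
c → f = True → True = True
c ⊕ b = True ⊕ False = True
(c → f) → (c ⊕ b) = True → True = True
((d ⊕ c) → b) → ((c → f) → (c ⊕ b)) = True → True = True
f ↔ b = True ↔ False = False
(((d ⊕ c) → b) → ((c → f) → (c ⊕ b))) → (f ↔ b) = True → False = False
c ⊕ f = True ⊕ True = False
b ↔ (c ⊕ f) = False ↔ False = True
((((d ⊕ c) → b) → ((c → f) → (c ⊕ b))) → (f ↔ b)) ↔ (b ↔ (c ⊕ f)) = False ↔ True = False
c ↔ d = True ↔ True = True
f → c = True → True = True
(c ↔ d) → (f → c) = True → True = True
(((((d ⊕ c) → b) → ((c → f) → (c ⊕ b))) → (f ↔ b)) ↔ (b ↔ (c ⊕ f))) ↔ ((c ↔ d) → (f → c)) = False ↔ True = False
(d ↔ ¬(c ⊕ b)) ⊕ ((((((d ⊕ c) → b) → ((c → f) → (c ⊕ b))) → (f ↔ b)) ↔ (b ↔ (c ⊕ f))) ↔ ((c ↔ d) → (f → c))) = False ⊕ False = False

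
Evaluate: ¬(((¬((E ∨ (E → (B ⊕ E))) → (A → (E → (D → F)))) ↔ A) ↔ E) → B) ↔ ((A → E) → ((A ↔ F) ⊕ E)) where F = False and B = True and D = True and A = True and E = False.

False

B ⊕ E = True ⊕ False = True
E → (B ⊕ E) = False → True = True
E ∨ (E → (B ⊕ E)) = False ∨ True = True
D → F = True → False = False
E → (D → F) = False → False = True
A → (E → (D → F)) = True → True = True
(E ∨ (E → (B ⊕ E))) → (A → (E → (D → F))) = True → True = True
¬((E ∨ (E → (B ⊕ E))) → (A → (E → (D → F)))) = ¬True = False
¬((E ∨ (E → (B ⊕ E))) → (A → (E → (D → F)))) ↔ A = False ↔ True = False
(¬((E ∨ (E → (B ⊕ E))) → (A → (E → (D → F)))) ↔ A) ↔ E = False ↔ False = True
((¬((E ∨ (E → (B ⊕ E))) → (A → (E → (D → F)))) ↔ A) ↔ E) → B = True → True = True
¬(((¬((E ∨ (E → (B ⊕ E))) → (A → (E → (D → F)))) ↔ A) ↔ E) → B) = ¬True = False
A → E = True → False = False
A ↔ F = True ↔ False = False
(A ↔ F) ⊕ E = False ⊕ False = False
(A → E) → ((A ↔ F) ⊕ E) = False → False = True
¬(((¬((E ∨ (E → (B ⊕ E))) → (A → (E → (D → F)))) ↔ A) ↔ E) → B) ↔ ((A → E) → ((A ↔ F) ⊕ E)) = False ↔ True = False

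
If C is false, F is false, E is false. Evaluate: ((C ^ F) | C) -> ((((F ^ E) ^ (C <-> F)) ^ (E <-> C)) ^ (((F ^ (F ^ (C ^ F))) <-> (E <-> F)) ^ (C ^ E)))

1

C ^ F = 0 ^ 0 = 0
(C ^ F) | C = 0 | 0 = 0
F ^ E = 0 ^ 0 = 0
C <-> F = 0 <-> 0 = 1
(F ^ E) ^ (C <-> F) = 0 ^ 1 = 1
E <-> C = 0 <-> 0 = 1
((F ^ E) ^ (C <-> F)) ^ (E <-> C) = 1 ^ 1 = 0
C ^ F = 0 ^ 0 = 0
F ^ (C ^ F) = 0 ^ 0 = 0
F ^ (F ^ (C ^ F)) = 0 ^ 0 = 0
E <-> F = 0 <-> 0 = 1
(F ^ (F ^ (C ^ F))) <-> (E <-> F) = 0 <-> 1 = 0
C ^ E = 0 ^ 0 = 0
((F ^ (F ^ (C ^ F))) <-> (E <-> F)) ^ (C ^ E) = 0 ^ 0 = 0
(((F ^ E) ^ (C <-> F)) ^ (E <-> C)) ^ (((F ^ (F ^ (C ^ F))) <-> (E <-> F)) ^ (C ^ E)) = 0 ^ 0 = 0
((C ^ F) | C) -> ((((F ^ E) ^ (C <-> F)) ^ (E <-> C)) ^ (((F ^ (F ^ (C ^ F))) <-> (E <-> F)) ^ (C ^ E))) = 0 -> 0 = 1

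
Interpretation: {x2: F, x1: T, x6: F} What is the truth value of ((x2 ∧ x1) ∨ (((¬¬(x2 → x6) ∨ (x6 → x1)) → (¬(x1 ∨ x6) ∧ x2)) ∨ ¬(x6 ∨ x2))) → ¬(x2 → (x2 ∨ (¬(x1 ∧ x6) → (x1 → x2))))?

x2 ∧ x1 = F ∧ T = F
x2 → x6 = F → F = T
¬(x2 → x6) = ¬T = F
¬¬(x2 → x6) = ¬F = T
x6 → x1 = F → T = T
¬¬(x2 → x6) ∨ (x6 → x1) = T ∨ T = T
x1 ∨ x6 = T ∨ F = T
¬(x1 ∨ x6) = ¬T = F
¬(x1 ∨ x6) ∧ x2 = F ∧ F = F
(¬¬(x2 → x6) ∨ (x6 → x1)) → (¬(x1 ∨ x6) ∧ x2) = T → F = F
x6 ∨ x2 = F ∨ F = F
¬(x6 ∨ x2) = ¬F = T
((¬¬(x2 → x6) ∨ (x6 → x1)) → (¬(x1 ∨ x6) ∧ x2)) ∨ ¬(x6 ∨ x2) = F ∨ T = T
(x2 ∧ x1) ∨ (((¬¬(x2 → x6) ∨ (x6 → x1)) → (¬(x1 ∨ x6) ∧ x2)) ∨ ¬(x6 ∨ x2)) = F ∨ T = T
x1 ∧ x6 = T ∧ F = F
¬(x1 ∧ x6) = ¬F = T
x1 → x2 = T → F = F
¬(x1 ∧ x6) → (x1 → x2) = T → F = F
x2 ∨ (¬(x1 ∧ x6) → (x1 → x2)) = F ∨ F = F
x2 → (x2 ∨ (¬(x1 ∧ x6) → (x1 → x2))) = F → F = T
¬(x2 → (x2 ∨ (¬(x1 ∧ x6) → (x1 → x2)))) = ¬T = F
((x2 ∧ x1) ∨ (((¬¬(x2 → x6) ∨ (x6 → x1)) → (¬(x1 ∨ x6) ∧ x2)) ∨ ¬(x6 ∨ x2))) → ¬(x2 → (x2 ∨ (¬(x1 ∧ x6) → (x1 → x2)))) = T → F = F

F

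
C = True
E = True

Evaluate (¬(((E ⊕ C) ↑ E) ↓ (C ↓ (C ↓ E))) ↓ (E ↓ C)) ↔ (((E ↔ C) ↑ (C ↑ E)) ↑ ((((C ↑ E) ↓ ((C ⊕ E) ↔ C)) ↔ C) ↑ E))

E ⊕ C = True ⊕ True = False
(E ⊕ C) ↑ E = False ↑ True = True
C ↓ E = True ↓ True = False
C ↓ (C ↓ E) = True ↓ False = False
((E ⊕ C) ↑ E) ↓ (C ↓ (C ↓ E)) = True ↓ False = False
¬(((E ⊕ C) ↑ E) ↓ (C ↓ (C ↓ E))) = ¬False = True
E ↓ C = True ↓ True = False
¬(((E ⊕ C) ↑ E) ↓ (C ↓ (C ↓ E))) ↓ (E ↓ C) = True ↓ False = False
E ↔ C = True ↔ True = True
C ↑ E = True ↑ True = False
(E ↔ C) ↑ (C ↑ E) = True ↑ False = True
C ↑ E = True ↑ True = False
C ⊕ E = True ⊕ True = False
(C ⊕ E) ↔ C = False ↔ True = False
(C ↑ E) ↓ ((C ⊕ E) ↔ C) = False ↓ False = True
((C ↑ E) ↓ ((C ⊕ E) ↔ C)) ↔ C = True ↔ True = True
(((C ↑ E) ↓ ((C ⊕ E) ↔ C)) ↔ C) ↑ E = True ↑ True = False
((E ↔ C) ↑ (C ↑ E)) ↑ ((((C ↑ E) ↓ ((C ⊕ E) ↔ C)) ↔ C) ↑ E) = True ↑ False = True
(¬(((E ⊕ C) ↑ E) ↓ (C ↓ (C ↓ E))) ↓ (E ↓ C)) ↔ (((E ↔ C) ↑ (C ↑ E)) ↑ ((((C ↑ E) ↓ ((C ⊕ E) ↔ C)) ↔ C) ↑ E)) = False ↔ True = False

False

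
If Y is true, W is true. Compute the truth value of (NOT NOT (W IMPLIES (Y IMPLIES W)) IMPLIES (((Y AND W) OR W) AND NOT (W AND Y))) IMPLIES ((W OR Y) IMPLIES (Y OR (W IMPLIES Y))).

Y IMPLIES W = T IMPLIES T = T
W IMPLIES (Y IMPLIES W) = T IMPLIES T = T
NOT (W IMPLIES (Y IMPLIES W)) = NOT T = F
NOT NOT (W IMPLIES (Y IMPLIES W)) = NOT F = T
Y AND W = T AND T = T
(Y AND W) OR W = T OR T = T
W AND Y = T AND T = T
NOT (W AND Y) = NOT T = F
((Y AND W) OR W) AND NOT (W AND Y) = T AND F = F
NOT NOT (W IMPLIES (Y IMPLIES W)) IMPLIES (((Y AND W) OR W) AND NOT (W AND Y)) = T IMPLIES F = F
W OR Y = T OR T = T
W IMPLIES Y = T IMPLIES T = T
Y OR (W IMPLIES Y) = T OR T = T
(W OR Y) IMPLIES (Y OR (W IMPLIES Y)) = T IMPLIES T = T
(NOT NOT (W IMPLIES (Y IMPLIES W)) IMPLIES (((Y AND W) OR W) AND NOT (W AND Y))) IMPLIES ((W OR Y) IMPLIES (Y OR (W IMPLIES Y))) = F IMPLIES T = T

T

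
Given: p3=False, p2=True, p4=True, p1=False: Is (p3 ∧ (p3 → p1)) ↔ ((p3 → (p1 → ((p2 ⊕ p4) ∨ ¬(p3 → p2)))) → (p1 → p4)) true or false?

p3 → p1 = False → False = True
p3 ∧ (p3 → p1) = False ∧ True = False
p2 ⊕ p4 = True ⊕ True = False
p3 → p2 = False → True = True
¬(p3 → p2) = ¬True = False
(p2 ⊕ p4) ∨ ¬(p3 → p2) = False ∨ False = False
p1 → ((p2 ⊕ p4) ∨ ¬(p3 → p2)) = False → False = True
p3 → (p1 → ((p2 ⊕ p4) ∨ ¬(p3 → p2))) = False → True = True
p1 → p4 = False → True = True
(p3 → (p1 → ((p2 ⊕ p4) ∨ ¬(p3 → p2)))) → (p1 → p4) = True → True = True
(p3 ∧ (p3 → p1)) ↔ ((p3 → (p1 → ((p2 ⊕ p4) ∨ ¬(p3 → p2)))) → (p1 → p4)) = False ↔ True = False

False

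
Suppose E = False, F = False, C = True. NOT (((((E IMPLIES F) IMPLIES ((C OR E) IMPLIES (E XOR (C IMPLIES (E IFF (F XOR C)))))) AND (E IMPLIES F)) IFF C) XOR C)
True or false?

False

E IMPLIES F = False IMPLIES False = True
C OR E = True OR False = True
F XOR C = False XOR True = True
E IFF (F XOR C) = False IFF True = False
C IMPLIES (E IFF (F XOR C)) = True IMPLIES False = False
E XOR (C IMPLIES (E IFF (F XOR C))) = False XOR False = False
(C OR E) IMPLIES (E XOR (C IMPLIES (E IFF (F XOR C)))) = True IMPLIES False = False
(E IMPLIES F) IMPLIES ((C OR E) IMPLIES (E XOR (C IMPLIES (E IFF (F XOR C))))) = True IMPLIES False = False
E IMPLIES F = False IMPLIES False = True
((E IMPLIES F) IMPLIES ((C OR E) IMPLIES (E XOR (C IMPLIES (E IFF (F XOR C)))))) AND (E IMPLIES F) = False AND True = False
(((E IMPLIES F) IMPLIES ((C OR E) IMPLIES (E XOR (C IMPLIES (E IFF (F XOR C)))))) AND (E IMPLIES F)) IFF C = False IFF True = False
((((E IMPLIES F) IMPLIES ((C OR E) IMPLIES (E XOR (C IMPLIES (E IFF (F XOR C)))))) AND (E IMPLIES F)) IFF C) XOR C = False XOR True = True
NOT (((((E IMPLIES F) IMPLIES ((C OR E) IMPLIES (E XOR (C IMPLIES (E IFF (F XOR C)))))) AND (E IMPLIES F)) IFF C) XOR C) = NOT True = False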